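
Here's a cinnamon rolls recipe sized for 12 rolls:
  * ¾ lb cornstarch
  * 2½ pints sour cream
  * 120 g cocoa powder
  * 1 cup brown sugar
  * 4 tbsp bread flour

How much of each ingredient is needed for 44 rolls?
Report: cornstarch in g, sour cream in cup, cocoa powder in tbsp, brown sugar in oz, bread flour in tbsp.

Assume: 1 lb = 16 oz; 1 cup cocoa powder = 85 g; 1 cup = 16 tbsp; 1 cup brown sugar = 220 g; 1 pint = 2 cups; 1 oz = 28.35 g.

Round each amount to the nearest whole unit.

Scaling factor: 44/12 = 11/3.
cornstarch: 0.75 lb × 11/3 × 16 oz/lb × 28.35 g/oz ≈ 1247 g
sour cream: 2.5 pint × 11/3 × 2 cup/pint ≈ 18 cup
cocoa powder: 120 g × 11/3 ÷ 85 g/cup × 16 tbsp/cup ≈ 83 tbsp
brown sugar: 1 cup × 11/3 × 220 g/cup ÷ 28.35 g/oz ≈ 28 oz
bread flour: 4 tbsp × 11/3 ≈ 15 tbsp

cornstarch: 1247 g; sour cream: 18 cup; cocoa powder: 83 tbsp; brown sugar: 28 oz; bread flour: 15 tbsp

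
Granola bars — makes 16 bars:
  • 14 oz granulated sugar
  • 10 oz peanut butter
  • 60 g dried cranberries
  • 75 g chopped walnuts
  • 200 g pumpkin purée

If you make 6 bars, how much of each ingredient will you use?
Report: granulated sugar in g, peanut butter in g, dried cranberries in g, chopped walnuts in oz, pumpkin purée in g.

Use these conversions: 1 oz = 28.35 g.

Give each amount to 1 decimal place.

Scaling factor: 6/16 = 3/8 = 0.375.
granulated sugar: 14 oz × 3/8 × 28.35 g/oz ≈ 148.8 g
peanut butter: 10 oz × 3/8 × 28.35 g/oz ≈ 106.3 g
dried cranberries: 60 g × 3/8 = 22.5 g
chopped walnuts: 75 g × 3/8 ÷ 28.35 g/oz ≈ 1.0 oz
pumpkin purée: 200 g × 3/8 = 75.0 g

granulated sugar: 148.8 g; peanut butter: 106.3 g; dried cranberries: 22.5 g; chopped walnuts: 1.0 oz; pumpkin purée: 75.0 g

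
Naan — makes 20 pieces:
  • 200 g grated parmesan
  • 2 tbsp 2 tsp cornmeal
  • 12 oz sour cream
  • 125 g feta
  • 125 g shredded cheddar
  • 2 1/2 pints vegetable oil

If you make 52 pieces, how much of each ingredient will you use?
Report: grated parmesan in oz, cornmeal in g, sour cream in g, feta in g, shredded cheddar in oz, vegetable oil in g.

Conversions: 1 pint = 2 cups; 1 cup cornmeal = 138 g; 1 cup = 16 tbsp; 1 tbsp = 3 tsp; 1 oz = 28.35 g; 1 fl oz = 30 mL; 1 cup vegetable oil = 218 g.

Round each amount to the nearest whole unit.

grated parmesan: 18 oz; cornmeal: 60 g; sour cream: 885 g; feta: 325 g; shredded cheddar: 11 oz; vegetable oil: 2834 g

Scaling factor: 52/20 = 13/5 = 2.6.
grated parmesan: 200 g × 13/5 ÷ 28.35 g/oz ≈ 18 oz
cornmeal: (2 tbsp + 2 tsp = 8/3 tbsp) × 13/5 ÷ 16 tbsp/cup × 138 g/cup ≈ 60 g
sour cream: 12 oz × 13/5 × 28.35 g/oz ≈ 885 g
feta: 125 g × 13/5 = 325 g
shredded cheddar: 125 g × 13/5 ÷ 28.35 g/oz ≈ 11 oz
vegetable oil: 2.5 pint × 13/5 × 2 cup/pint × 218 g/cup = 2834 g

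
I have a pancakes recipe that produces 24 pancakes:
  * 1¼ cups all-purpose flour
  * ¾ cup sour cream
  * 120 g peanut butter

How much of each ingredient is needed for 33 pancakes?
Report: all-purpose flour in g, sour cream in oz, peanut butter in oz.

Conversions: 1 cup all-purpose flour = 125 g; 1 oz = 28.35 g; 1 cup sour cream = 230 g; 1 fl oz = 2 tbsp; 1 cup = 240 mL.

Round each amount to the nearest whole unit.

Scaling factor: 33/24 = 11/8 = 1.375.
all-purpose flour: 1.25 cup × 11/8 × 125 g/cup ≈ 215 g
sour cream: 0.75 cup × 11/8 × 230 g/cup ÷ 28.35 g/oz ≈ 8 oz
peanut butter: 120 g × 11/8 ÷ 28.35 g/oz ≈ 6 oz

all-purpose flour: 215 g; sour cream: 8 oz; peanut butter: 6 oz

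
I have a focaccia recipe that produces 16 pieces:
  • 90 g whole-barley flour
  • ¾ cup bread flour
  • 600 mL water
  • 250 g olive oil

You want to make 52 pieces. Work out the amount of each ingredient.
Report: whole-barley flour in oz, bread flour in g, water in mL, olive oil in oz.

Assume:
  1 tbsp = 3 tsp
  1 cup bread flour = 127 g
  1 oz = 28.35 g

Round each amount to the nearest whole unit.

Scaling factor: 52/16 = 13/4 = 3.25.
whole-barley flour: 90 g × 13/4 ÷ 28.35 g/oz ≈ 10 oz
bread flour: 0.75 cup × 13/4 × 127 g/cup ≈ 310 g
water: 600 mL × 13/4 = 1950 mL
olive oil: 250 g × 13/4 ÷ 28.35 g/oz ≈ 29 oz

whole-barley flour: 10 oz; bread flour: 310 g; water: 1950 mL; olive oil: 29 oz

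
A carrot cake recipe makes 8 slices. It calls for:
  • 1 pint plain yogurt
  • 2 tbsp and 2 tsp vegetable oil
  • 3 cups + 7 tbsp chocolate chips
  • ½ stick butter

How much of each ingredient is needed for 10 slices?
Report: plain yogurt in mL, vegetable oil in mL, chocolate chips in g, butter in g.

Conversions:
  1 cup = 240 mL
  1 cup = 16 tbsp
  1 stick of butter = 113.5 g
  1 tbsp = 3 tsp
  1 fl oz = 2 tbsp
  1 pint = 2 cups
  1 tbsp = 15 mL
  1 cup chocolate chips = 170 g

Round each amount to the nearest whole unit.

Scaling factor: 10/8 = 5/4 = 1.25.
plain yogurt: 1 pint × 5/4 × 2 cup/pint × 240 mL/cup = 600 mL
vegetable oil: (2 tbsp + 2 tsp = 8/3 tbsp) × 5/4 × 15 mL/tbsp = 50 mL
chocolate chips: (3 cup + 7 tbsp = 3.4375 cup) × 5/4 × 170 g/cup ≈ 730 g
butter: 0.5 stick × 5/4 × 113.5 g/stick ≈ 71 g

plain yogurt: 600 mL; vegetable oil: 50 mL; chocolate chips: 730 g; butter: 71 g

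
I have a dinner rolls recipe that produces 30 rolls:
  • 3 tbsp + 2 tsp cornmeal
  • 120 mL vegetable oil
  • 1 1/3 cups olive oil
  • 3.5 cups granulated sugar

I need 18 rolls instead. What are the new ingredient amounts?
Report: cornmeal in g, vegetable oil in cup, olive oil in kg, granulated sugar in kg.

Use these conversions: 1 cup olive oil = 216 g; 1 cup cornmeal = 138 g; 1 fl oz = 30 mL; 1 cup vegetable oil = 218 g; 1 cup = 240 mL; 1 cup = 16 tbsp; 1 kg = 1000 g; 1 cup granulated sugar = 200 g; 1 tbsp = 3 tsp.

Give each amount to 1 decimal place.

cornmeal: 19.0 g; vegetable oil: 0.3 cup; olive oil: 0.2 kg; granulated sugar: 0.4 kg

Scaling factor: 18/30 = 3/5 = 0.6.
cornmeal: (3 tbsp + 2 tsp = 11/3 tbsp) × 3/5 ÷ 16 tbsp/cup × 138 g/cup ≈ 19.0 g
vegetable oil: 120 mL × 3/5 ÷ 240 mL/cup = 0.3 cup
olive oil: 4/3 cup × 3/5 × 216 g/cup ÷ 1000 g/kg ≈ 0.2 kg
granulated sugar: 3.5 cup × 3/5 × 200 g/cup ÷ 1000 g/kg ≈ 0.4 kg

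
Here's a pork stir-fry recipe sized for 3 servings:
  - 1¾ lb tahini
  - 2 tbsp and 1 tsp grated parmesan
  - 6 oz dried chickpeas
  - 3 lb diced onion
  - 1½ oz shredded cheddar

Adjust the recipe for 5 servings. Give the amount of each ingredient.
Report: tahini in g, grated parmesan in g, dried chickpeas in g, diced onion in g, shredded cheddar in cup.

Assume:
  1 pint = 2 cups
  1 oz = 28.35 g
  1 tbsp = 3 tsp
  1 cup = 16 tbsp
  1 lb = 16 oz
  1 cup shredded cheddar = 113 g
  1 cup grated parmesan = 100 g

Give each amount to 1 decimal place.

Scaling factor: 5/3.
tahini: 1.75 lb × 5/3 × 16 oz/lb × 28.35 g/oz = 1323.0 g
grated parmesan: (2 tbsp + 1 tsp = 7/3 tbsp) × 5/3 ÷ 16 tbsp/cup × 100 g/cup ≈ 24.3 g
dried chickpeas: 6 oz × 5/3 × 28.35 g/oz = 283.5 g
diced onion: 3 lb × 5/3 × 16 oz/lb × 28.35 g/oz = 2268.0 g
shredded cheddar: 1.5 oz × 5/3 × 28.35 g/oz ÷ 113 g/cup ≈ 0.6 cup

tahini: 1323.0 g; grated parmesan: 24.3 g; dried chickpeas: 283.5 g; diced onion: 2268.0 g; shredded cheddar: 0.6 cup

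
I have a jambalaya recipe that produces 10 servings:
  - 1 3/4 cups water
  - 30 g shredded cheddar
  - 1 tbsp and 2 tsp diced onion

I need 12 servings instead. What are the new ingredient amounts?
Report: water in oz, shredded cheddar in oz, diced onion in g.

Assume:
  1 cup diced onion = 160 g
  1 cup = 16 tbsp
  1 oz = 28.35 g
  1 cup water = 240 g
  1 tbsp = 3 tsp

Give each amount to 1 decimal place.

Scaling factor: 12/10 = 6/5 = 1.2.
water: 1.75 cup × 6/5 × 240 g/cup ÷ 28.35 g/oz ≈ 17.8 oz
shredded cheddar: 30 g × 6/5 ÷ 28.35 g/oz ≈ 1.3 oz
diced onion: (1 tbsp + 2 tsp = 5/3 tbsp) × 6/5 ÷ 16 tbsp/cup × 160 g/cup = 20.0 g

water: 17.8 oz; shredded cheddar: 1.3 oz; diced onion: 20.0 g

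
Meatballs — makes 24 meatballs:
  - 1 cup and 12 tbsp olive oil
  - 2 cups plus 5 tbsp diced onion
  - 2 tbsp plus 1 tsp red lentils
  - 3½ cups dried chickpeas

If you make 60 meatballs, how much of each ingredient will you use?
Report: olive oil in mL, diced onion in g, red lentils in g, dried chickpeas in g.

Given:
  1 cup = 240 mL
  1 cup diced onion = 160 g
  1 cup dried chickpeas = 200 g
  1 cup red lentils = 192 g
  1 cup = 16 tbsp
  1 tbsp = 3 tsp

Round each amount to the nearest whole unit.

Scaling factor: 60/24 = 5/2 = 2.5.
olive oil: (1 cup + 12 tbsp = 1.75 cup) × 5/2 × 240 mL/cup = 1050 mL
diced onion: (2 cup + 5 tbsp = 2.3125 cup) × 5/2 × 160 g/cup = 925 g
red lentils: (2 tbsp + 1 tsp = 7/3 tbsp) × 5/2 ÷ 16 tbsp/cup × 192 g/cup = 70 g
dried chickpeas: 3.5 cup × 5/2 × 200 g/cup = 1750 g

olive oil: 1050 mL; diced onion: 925 g; red lentils: 70 g; dried chickpeas: 1750 g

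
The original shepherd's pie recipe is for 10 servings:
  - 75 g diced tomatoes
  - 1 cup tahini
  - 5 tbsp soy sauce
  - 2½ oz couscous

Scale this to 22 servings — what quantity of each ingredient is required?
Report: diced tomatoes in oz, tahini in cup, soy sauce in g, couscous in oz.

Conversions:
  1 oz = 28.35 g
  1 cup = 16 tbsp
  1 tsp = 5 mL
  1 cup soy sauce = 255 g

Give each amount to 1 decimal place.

diced tomatoes: 5.8 oz; tahini: 2.2 cup; soy sauce: 175.3 g; couscous: 5.5 oz

Scaling factor: 22/10 = 11/5 = 2.2.
diced tomatoes: 75 g × 11/5 ÷ 28.35 g/oz ≈ 5.8 oz
tahini: 1 cup × 11/5 = 2.2 cup
soy sauce: 5 tbsp × 11/5 ÷ 16 tbsp/cup × 255 g/cup ≈ 175.3 g
couscous: 2.5 oz × 11/5 = 5.5 oz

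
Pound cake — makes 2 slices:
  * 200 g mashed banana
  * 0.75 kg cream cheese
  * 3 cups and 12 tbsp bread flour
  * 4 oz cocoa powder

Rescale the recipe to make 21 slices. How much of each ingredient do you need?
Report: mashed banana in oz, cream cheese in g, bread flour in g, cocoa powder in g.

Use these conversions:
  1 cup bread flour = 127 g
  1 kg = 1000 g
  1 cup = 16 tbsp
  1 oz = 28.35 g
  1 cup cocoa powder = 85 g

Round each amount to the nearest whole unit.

Scaling factor: 21/2 = 10.5.
mashed banana: 200 g × 21/2 ÷ 28.35 g/oz ≈ 74 oz
cream cheese: 0.75 kg × 21/2 × 1000 g/kg = 7875 g
bread flour: (3 cup + 12 tbsp = 3.75 cup) × 21/2 × 127 g/cup ≈ 5001 g
cocoa powder: 4 oz × 21/2 × 28.35 g/oz ≈ 1191 g

mashed banana: 74 oz; cream cheese: 7875 g; bread flour: 5001 g; cocoa powder: 1191 g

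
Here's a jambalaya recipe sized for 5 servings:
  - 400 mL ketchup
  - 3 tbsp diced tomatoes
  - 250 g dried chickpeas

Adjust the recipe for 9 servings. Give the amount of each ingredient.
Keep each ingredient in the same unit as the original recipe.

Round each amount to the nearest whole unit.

Scaling factor: 9/5 = 1.8.
ketchup: 400 mL × 9/5 = 720 mL
diced tomatoes: 3 tbsp × 9/5 ≈ 5 tbsp
dried chickpeas: 250 g × 9/5 = 450 g

ketchup: 720 mL; diced tomatoes: 5 tbsp; dried chickpeas: 450 g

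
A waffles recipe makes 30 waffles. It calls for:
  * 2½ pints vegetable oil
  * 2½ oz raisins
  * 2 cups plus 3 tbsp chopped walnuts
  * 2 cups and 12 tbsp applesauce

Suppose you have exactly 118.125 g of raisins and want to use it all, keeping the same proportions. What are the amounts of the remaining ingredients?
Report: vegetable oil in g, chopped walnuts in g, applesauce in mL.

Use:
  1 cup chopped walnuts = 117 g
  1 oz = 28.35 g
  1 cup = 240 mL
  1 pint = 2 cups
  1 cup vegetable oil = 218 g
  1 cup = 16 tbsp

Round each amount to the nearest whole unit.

The original recipe has 70.875 g of raisins, so the scaling factor is 118.125 ÷ 70.875 = 5/3.
vegetable oil: 2.5 pint × 5/3 × 2 cup/pint × 218 g/cup ≈ 1817 g
chopped walnuts: (2 cup + 3 tbsp = 2.1875 cup) × 5/3 × 117 g/cup ≈ 427 g
applesauce: (2 cup + 12 tbsp = 2.75 cup) × 5/3 × 240 mL/cup = 1100 mL

vegetable oil: 1817 g; chopped walnuts: 427 g; applesauce: 1100 mL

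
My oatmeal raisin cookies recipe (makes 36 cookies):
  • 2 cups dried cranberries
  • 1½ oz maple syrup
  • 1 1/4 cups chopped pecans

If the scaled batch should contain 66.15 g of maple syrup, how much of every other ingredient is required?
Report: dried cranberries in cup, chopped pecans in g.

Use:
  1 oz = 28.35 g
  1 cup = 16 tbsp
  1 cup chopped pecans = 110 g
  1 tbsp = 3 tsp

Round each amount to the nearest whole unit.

The original recipe has 42.525 g of maple syrup, so the scaling factor is 66.15 ÷ 42.525 = 14/9.
dried cranberries: 2 cup × 14/9 ≈ 3 cup
chopped pecans: 1.25 cup × 14/9 × 110 g/cup ≈ 214 g

dried cranberries: 3 cup; chopped pecans: 214 g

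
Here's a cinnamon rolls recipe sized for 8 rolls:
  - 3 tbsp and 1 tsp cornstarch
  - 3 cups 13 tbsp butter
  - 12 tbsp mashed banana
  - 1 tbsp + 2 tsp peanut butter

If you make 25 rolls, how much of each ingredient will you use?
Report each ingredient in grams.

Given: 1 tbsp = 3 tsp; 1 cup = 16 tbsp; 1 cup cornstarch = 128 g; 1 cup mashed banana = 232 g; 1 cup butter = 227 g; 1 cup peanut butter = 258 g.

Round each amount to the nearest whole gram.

cornstarch: 83 g; butter: 2704 g; mashed banana: 544 g; peanut butter: 84 g

Scaling factor: 25/8 = 3.125.
cornstarch: (3 tbsp + 1 tsp = 10/3 tbsp) × 25/8 ÷ 16 tbsp/cup × 128 g/cup ≈ 83 g
butter: (3 cup + 13 tbsp = 3.8125 cup) × 25/8 × 227 g/cup ≈ 2704 g
mashed banana: 12 tbsp × 25/8 ÷ 16 tbsp/cup × 232 g/cup ≈ 544 g
peanut butter: (1 tbsp + 2 tsp = 5/3 tbsp) × 25/8 ÷ 16 tbsp/cup × 258 g/cup ≈ 84 g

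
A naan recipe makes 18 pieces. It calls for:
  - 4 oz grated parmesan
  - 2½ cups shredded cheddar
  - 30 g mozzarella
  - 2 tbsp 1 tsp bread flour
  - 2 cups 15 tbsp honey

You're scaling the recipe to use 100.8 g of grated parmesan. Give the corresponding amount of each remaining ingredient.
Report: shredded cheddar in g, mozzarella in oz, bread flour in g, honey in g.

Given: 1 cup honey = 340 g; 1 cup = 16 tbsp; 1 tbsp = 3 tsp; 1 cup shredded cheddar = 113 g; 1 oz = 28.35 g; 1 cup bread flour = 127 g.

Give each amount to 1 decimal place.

The original recipe has 113.4 g of grated parmesan, so the scaling factor is 100.8 ÷ 113.4 = 8/9.
shredded cheddar: 2.5 cup × 8/9 × 113 g/cup ≈ 251.1 g
mozzarella: 30 g × 8/9 ÷ 28.35 g/oz ≈ 0.9 oz
bread flour: (2 tbsp + 1 tsp = 7/3 tbsp) × 8/9 ÷ 16 tbsp/cup × 127 g/cup ≈ 16.5 g
honey: (2 cup + 15 tbsp = 2.9375 cup) × 8/9 × 340 g/cup ≈ 887.8 g

shredded cheddar: 251.1 g; mozzarella: 0.9 oz; bread flour: 16.5 g; honey: 887.8 g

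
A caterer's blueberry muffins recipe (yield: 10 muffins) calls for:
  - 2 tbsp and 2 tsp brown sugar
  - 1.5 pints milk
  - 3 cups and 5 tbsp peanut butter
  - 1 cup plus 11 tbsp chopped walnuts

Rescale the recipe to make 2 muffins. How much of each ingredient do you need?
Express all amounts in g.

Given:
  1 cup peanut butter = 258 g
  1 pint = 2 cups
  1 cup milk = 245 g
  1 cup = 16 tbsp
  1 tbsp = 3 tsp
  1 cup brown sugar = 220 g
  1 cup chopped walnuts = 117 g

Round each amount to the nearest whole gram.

Scaling factor: 2/10 = 1/5 = 0.2.
brown sugar: (2 tbsp + 2 tsp = 8/3 tbsp) × 1/5 ÷ 16 tbsp/cup × 220 g/cup ≈ 7 g
milk: 1.5 pint × 1/5 × 2 cup/pint × 245 g/cup = 147 g
peanut butter: (3 cup + 5 tbsp = 3.3125 cup) × 1/5 × 258 g/cup ≈ 171 g
chopped walnuts: (1 cup + 11 tbsp = 1.6875 cup) × 1/5 × 117 g/cup ≈ 39 g

brown sugar: 7 g; milk: 147 g; peanut butter: 171 g; chopped walnuts: 39 g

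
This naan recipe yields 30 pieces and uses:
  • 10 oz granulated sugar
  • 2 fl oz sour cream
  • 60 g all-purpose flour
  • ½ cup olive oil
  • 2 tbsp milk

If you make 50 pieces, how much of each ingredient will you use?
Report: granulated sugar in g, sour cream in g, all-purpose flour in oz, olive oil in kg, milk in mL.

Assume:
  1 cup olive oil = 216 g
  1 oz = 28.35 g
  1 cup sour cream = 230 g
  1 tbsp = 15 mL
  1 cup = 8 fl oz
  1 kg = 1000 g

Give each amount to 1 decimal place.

granulated sugar: 472.5 g; sour cream: 95.8 g; all-purpose flour: 3.5 oz; olive oil: 0.2 kg; milk: 50.0 mL

Scaling factor: 50/30 = 5/3.
granulated sugar: 10 oz × 5/3 × 28.35 g/oz = 472.5 g
sour cream: 2 fl oz × 5/3 ÷ 8 fl oz/cup × 230 g/cup ≈ 95.8 g
all-purpose flour: 60 g × 5/3 ÷ 28.35 g/oz ≈ 3.5 oz
olive oil: 0.5 cup × 5/3 × 216 g/cup ÷ 1000 g/kg ≈ 0.2 kg
milk: 2 tbsp × 5/3 × 15 mL/tbsp = 50.0 mL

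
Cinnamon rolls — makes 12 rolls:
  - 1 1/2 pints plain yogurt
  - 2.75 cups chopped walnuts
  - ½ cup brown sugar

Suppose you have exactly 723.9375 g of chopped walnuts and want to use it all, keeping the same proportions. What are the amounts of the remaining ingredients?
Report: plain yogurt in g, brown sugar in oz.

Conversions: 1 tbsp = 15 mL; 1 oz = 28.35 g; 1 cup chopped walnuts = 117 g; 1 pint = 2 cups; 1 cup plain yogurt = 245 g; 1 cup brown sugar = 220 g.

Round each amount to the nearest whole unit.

plain yogurt: 1654 g; brown sugar: 9 oz

The original recipe has 321.75 g of chopped walnuts, so the scaling factor is 723.9375 ÷ 321.75 = 9/4 = 2.25.
plain yogurt: 1.5 pint × 9/4 × 2 cup/pint × 245 g/cup ≈ 1654 g
brown sugar: 0.5 cup × 9/4 × 220 g/cup ÷ 28.35 g/oz ≈ 9 oz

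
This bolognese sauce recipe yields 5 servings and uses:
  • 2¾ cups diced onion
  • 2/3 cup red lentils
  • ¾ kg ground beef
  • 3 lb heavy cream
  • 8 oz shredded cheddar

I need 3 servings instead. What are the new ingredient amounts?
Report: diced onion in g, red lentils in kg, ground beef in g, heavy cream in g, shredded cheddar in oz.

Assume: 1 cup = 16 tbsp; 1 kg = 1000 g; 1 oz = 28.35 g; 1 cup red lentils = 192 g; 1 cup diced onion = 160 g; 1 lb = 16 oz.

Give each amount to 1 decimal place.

Scaling factor: 3/5 = 0.6.
diced onion: 2.75 cup × 3/5 × 160 g/cup = 264.0 g
red lentils: 2/3 cup × 3/5 × 192 g/cup ÷ 1000 g/kg ≈ 0.1 kg
ground beef: 0.75 kg × 3/5 × 1000 g/kg = 450.0 g
heavy cream: 3 lb × 3/5 × 16 oz/lb × 28.35 g/oz ≈ 816.5 g
shredded cheddar: 8 oz × 3/5 = 4.8 oz

diced onion: 264.0 g; red lentils: 0.1 kg; ground beef: 450.0 g; heavy cream: 816.5 g; shredded cheddar: 4.8 oz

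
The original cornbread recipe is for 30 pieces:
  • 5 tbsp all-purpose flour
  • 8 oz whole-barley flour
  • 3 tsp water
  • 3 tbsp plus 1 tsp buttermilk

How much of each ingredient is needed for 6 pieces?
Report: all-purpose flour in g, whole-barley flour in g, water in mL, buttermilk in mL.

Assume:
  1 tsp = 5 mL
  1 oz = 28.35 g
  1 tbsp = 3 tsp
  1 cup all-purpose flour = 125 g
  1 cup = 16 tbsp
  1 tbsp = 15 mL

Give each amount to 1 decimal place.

all-purpose flour: 7.8 g; whole-barley flour: 45.4 g; water: 3.0 mL; buttermilk: 10.0 mL

Scaling factor: 6/30 = 1/5 = 0.2.
all-purpose flour: 5 tbsp × 1/5 ÷ 16 tbsp/cup × 125 g/cup ≈ 7.8 g
whole-barley flour: 8 oz × 1/5 × 28.35 g/oz ≈ 45.4 g
water: 3 tsp × 1/5 × 5 mL/tsp = 3.0 mL
buttermilk: (3 tbsp + 1 tsp = 10/3 tbsp) × 1/5 × 15 mL/tbsp = 10.0 mL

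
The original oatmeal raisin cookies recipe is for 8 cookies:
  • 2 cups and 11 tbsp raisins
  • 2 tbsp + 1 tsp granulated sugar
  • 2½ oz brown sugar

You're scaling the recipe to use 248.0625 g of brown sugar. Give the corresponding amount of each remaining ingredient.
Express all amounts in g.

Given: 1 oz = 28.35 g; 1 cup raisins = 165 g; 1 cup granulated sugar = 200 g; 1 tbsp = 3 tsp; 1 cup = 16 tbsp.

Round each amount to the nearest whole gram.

raisins: 1552 g; granulated sugar: 102 g

The original recipe has 70.875 g of brown sugar, so the scaling factor is 248.0625 ÷ 70.875 = 7/2 = 3.5.
raisins: (2 cup + 11 tbsp = 2.6875 cup) × 7/2 × 165 g/cup ≈ 1552 g
granulated sugar: (2 tbsp + 1 tsp = 7/3 tbsp) × 7/2 ÷ 16 tbsp/cup × 200 g/cup ≈ 102 g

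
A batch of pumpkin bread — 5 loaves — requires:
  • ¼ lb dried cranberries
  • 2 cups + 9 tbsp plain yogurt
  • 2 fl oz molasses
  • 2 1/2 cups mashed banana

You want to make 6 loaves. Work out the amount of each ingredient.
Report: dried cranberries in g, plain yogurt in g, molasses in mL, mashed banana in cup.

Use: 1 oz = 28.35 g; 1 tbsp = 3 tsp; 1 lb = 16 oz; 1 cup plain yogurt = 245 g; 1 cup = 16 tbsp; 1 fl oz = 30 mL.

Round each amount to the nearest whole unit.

dried cranberries: 136 g; plain yogurt: 753 g; molasses: 72 mL; mashed banana: 3 cup

Scaling factor: 6/5 = 1.2.
dried cranberries: 0.25 lb × 6/5 × 16 oz/lb × 28.35 g/oz ≈ 136 g
plain yogurt: (2 cup + 9 tbsp = 2.5625 cup) × 6/5 × 245 g/cup ≈ 753 g
molasses: 2 fl oz × 6/5 × 30 mL/fl oz = 72 mL
mashed banana: 2.5 cup × 6/5 = 3 cup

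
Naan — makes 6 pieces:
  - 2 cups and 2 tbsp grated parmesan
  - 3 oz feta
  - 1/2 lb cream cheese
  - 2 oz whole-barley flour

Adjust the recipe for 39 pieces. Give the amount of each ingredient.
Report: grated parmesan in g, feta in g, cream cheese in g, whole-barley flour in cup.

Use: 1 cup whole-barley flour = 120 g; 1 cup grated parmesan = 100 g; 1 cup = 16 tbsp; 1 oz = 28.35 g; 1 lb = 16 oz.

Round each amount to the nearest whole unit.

grated parmesan: 1381 g; feta: 553 g; cream cheese: 1474 g; whole-barley flour: 3 cup

Scaling factor: 39/6 = 13/2 = 6.5.
grated parmesan: (2 cup + 2 tbsp = 2.125 cup) × 13/2 × 100 g/cup ≈ 1381 g
feta: 3 oz × 13/2 × 28.35 g/oz ≈ 553 g
cream cheese: 0.5 lb × 13/2 × 16 oz/lb × 28.35 g/oz ≈ 1474 g
whole-barley flour: 2 oz × 13/2 × 28.35 g/oz ÷ 120 g/cup ≈ 3 cup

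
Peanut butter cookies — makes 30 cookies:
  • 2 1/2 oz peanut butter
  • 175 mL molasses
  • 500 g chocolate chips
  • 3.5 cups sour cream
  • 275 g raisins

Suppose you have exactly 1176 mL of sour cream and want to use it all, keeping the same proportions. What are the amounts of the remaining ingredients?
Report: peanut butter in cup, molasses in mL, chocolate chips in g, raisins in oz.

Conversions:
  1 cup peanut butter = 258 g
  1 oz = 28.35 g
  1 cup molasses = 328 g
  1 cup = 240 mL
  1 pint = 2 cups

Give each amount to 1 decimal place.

peanut butter: 0.4 cup; molasses: 245.0 mL; chocolate chips: 700.0 g; raisins: 13.6 oz

The original recipe has 840 mL of sour cream, so the scaling factor is 1176 ÷ 840 = 7/5 = 1.4.
peanut butter: 2.5 oz × 7/5 × 28.35 g/oz ÷ 258 g/cup ≈ 0.4 cup
molasses: 175 mL × 7/5 = 245.0 mL
chocolate chips: 500 g × 7/5 = 700.0 g
raisins: 275 g × 7/5 ÷ 28.35 g/oz ≈ 13.6 oz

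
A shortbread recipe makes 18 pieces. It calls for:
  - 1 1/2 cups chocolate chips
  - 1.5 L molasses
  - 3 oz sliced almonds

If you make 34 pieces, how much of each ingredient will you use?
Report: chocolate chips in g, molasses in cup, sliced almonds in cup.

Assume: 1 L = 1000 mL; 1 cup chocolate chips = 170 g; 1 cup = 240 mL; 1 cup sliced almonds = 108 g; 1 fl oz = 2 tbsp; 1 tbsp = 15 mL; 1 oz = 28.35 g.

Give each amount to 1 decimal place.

Scaling factor: 34/18 = 17/9.
chocolate chips: 1.5 cup × 17/9 × 170 g/cup ≈ 481.7 g
molasses: 1.5 L × 17/9 × 1000 mL/L ÷ 240 mL/cup ≈ 11.8 cup
sliced almonds: 3 oz × 17/9 × 28.35 g/oz ÷ 108 g/cup ≈ 1.5 cup

chocolate chips: 481.7 g; molasses: 11.8 cup; sliced almonds: 1.5 cup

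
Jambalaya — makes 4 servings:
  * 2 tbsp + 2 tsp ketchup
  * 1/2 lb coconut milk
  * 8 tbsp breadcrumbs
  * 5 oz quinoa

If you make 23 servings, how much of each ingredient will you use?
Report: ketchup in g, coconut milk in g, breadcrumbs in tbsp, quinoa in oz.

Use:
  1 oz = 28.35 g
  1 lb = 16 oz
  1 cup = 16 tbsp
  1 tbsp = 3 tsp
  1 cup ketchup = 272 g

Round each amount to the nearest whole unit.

ketchup: 261 g; coconut milk: 1304 g; breadcrumbs: 46 tbsp; quinoa: 29 oz

Scaling factor: 23/4 = 5.75.
ketchup: (2 tbsp + 2 tsp = 8/3 tbsp) × 23/4 ÷ 16 tbsp/cup × 272 g/cup ≈ 261 g
coconut milk: 0.5 lb × 23/4 × 16 oz/lb × 28.35 g/oz ≈ 1304 g
breadcrumbs: 8 tbsp × 23/4 = 46 tbsp
quinoa: 5 oz × 23/4 ≈ 29 oz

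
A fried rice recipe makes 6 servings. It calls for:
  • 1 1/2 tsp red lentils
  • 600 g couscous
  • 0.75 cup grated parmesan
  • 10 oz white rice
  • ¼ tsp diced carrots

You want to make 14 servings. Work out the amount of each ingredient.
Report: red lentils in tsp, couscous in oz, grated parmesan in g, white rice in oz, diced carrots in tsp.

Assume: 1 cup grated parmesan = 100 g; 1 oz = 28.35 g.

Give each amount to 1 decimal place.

Scaling factor: 14/6 = 7/3.
red lentils: 1.5 tsp × 7/3 = 3.5 tsp
couscous: 600 g × 7/3 ÷ 28.35 g/oz ≈ 49.4 oz
grated parmesan: 0.75 cup × 7/3 × 100 g/cup = 175.0 g
white rice: 10 oz × 7/3 ≈ 23.3 oz
diced carrots: 0.25 tsp × 7/3 ≈ 0.6 tsp

red lentils: 3.5 tsp; couscous: 49.4 oz; grated parmesan: 175.0 g; white rice: 23.3 oz; diced carrots: 0.6 tsp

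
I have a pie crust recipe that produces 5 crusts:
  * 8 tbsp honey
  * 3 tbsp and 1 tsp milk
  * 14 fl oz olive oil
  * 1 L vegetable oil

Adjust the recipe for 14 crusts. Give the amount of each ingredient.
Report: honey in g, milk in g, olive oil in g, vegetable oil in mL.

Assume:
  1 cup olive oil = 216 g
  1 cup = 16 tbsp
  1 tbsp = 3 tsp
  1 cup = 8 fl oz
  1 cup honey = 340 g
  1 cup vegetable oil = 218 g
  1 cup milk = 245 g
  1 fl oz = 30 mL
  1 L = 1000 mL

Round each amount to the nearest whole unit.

honey: 476 g; milk: 143 g; olive oil: 1058 g; vegetable oil: 2800 mL

Scaling factor: 14/5 = 2.8.
honey: 8 tbsp × 14/5 ÷ 16 tbsp/cup × 340 g/cup = 476 g
milk: (3 tbsp + 1 tsp = 10/3 tbsp) × 14/5 ÷ 16 tbsp/cup × 245 g/cup ≈ 143 g
olive oil: 14 fl oz × 14/5 ÷ 8 fl oz/cup × 216 g/cup ≈ 1058 g
vegetable oil: 1 L × 14/5 × 1000 mL/L = 2800 mL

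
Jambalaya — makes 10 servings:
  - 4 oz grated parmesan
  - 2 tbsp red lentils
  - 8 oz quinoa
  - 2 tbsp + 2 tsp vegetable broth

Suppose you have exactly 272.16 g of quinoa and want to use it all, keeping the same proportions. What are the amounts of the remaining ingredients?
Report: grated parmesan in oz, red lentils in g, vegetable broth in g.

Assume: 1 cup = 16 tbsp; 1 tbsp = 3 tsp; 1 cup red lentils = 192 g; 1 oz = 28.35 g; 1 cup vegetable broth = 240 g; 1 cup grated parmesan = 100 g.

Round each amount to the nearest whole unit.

The original recipe has 226.8 g of quinoa, so the scaling factor is 272.16 ÷ 226.8 = 6/5 = 1.2.
grated parmesan: 4 oz × 6/5 ≈ 5 oz
red lentils: 2 tbsp × 6/5 ÷ 16 tbsp/cup × 192 g/cup ≈ 29 g
vegetable broth: (2 tbsp + 2 tsp = 8/3 tbsp) × 6/5 ÷ 16 tbsp/cup × 240 g/cup = 48 g

grated parmesan: 5 oz; red lentils: 29 g; vegetable broth: 48 g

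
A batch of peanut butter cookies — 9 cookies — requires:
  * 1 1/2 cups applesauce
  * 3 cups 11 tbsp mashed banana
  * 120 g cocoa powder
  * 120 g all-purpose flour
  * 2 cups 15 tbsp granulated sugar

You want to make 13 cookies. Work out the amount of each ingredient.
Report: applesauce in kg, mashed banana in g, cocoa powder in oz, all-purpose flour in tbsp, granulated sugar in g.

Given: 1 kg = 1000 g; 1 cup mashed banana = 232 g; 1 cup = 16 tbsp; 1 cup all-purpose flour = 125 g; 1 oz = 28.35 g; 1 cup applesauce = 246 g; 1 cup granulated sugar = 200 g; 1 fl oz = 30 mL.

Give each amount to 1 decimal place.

applesauce: 0.5 kg; mashed banana: 1235.7 g; cocoa powder: 6.1 oz; all-purpose flour: 22.2 tbsp; granulated sugar: 848.6 g

Scaling factor: 13/9.
applesauce: 1.5 cup × 13/9 × 246 g/cup ÷ 1000 g/kg ≈ 0.5 kg
mashed banana: (3 cup + 11 tbsp = 3.6875 cup) × 13/9 × 232 g/cup ≈ 1235.7 g
cocoa powder: 120 g × 13/9 ÷ 28.35 g/oz ≈ 6.1 oz
all-purpose flour: 120 g × 13/9 ÷ 125 g/cup × 16 tbsp/cup ≈ 22.2 tbsp
granulated sugar: (2 cup + 15 tbsp = 2.9375 cup) × 13/9 × 200 g/cup ≈ 848.6 g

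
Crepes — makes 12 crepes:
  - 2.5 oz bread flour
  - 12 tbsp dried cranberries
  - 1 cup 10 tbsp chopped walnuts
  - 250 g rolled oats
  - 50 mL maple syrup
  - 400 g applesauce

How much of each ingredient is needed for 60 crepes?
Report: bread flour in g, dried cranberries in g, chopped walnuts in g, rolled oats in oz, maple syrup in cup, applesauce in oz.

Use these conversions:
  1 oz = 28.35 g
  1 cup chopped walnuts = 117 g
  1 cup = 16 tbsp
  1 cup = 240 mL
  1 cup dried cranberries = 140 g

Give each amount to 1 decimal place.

Scaling factor: 60/12 = 5.
bread flour: 2.5 oz × 5 × 28.35 g/oz ≈ 354.4 g
dried cranberries: 12 tbsp × 5 ÷ 16 tbsp/cup × 140 g/cup = 525.0 g
chopped walnuts: (1 cup + 10 tbsp = 1.625 cup) × 5 × 117 g/cup ≈ 950.6 g
rolled oats: 250 g × 5 ÷ 28.35 g/oz ≈ 44.1 oz
maple syrup: 50 mL × 5 ÷ 240 mL/cup ≈ 1.0 cup
applesauce: 400 g × 5 ÷ 28.35 g/oz ≈ 70.5 oz

bread flour: 354.4 g; dried cranberries: 525.0 g; chopped walnuts: 950.6 g; rolled oats: 44.1 oz; maple syrup: 1.0 cup; applesauce: 70.5 oz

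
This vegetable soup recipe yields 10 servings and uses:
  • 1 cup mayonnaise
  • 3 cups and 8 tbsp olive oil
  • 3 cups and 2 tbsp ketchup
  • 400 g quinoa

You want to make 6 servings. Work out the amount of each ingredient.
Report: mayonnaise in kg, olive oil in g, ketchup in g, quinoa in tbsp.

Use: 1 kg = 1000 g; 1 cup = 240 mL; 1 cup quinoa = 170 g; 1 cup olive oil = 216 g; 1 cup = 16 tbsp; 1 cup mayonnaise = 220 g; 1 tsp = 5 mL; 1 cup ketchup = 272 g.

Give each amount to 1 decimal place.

mayonnaise: 0.1 kg; olive oil: 453.6 g; ketchup: 510.0 g; quinoa: 22.6 tbsp

Scaling factor: 6/10 = 3/5 = 0.6.
mayonnaise: 1 cup × 3/5 × 220 g/cup ÷ 1000 g/kg ≈ 0.1 kg
olive oil: (3 cup + 8 tbsp = 3.5 cup) × 3/5 × 216 g/cup = 453.6 g
ketchup: (3 cup + 2 tbsp = 3.125 cup) × 3/5 × 272 g/cup = 510.0 g
quinoa: 400 g × 3/5 ÷ 170 g/cup × 16 tbsp/cup ≈ 22.6 tbsp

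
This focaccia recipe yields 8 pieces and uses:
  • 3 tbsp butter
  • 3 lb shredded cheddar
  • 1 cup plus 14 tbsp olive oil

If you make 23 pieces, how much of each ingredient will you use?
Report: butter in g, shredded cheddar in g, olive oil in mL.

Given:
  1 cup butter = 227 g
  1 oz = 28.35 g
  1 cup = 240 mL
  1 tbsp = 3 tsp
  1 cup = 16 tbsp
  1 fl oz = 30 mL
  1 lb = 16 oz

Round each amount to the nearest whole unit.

Scaling factor: 23/8 = 2.875.
butter: 3 tbsp × 23/8 ÷ 16 tbsp/cup × 227 g/cup ≈ 122 g
shredded cheddar: 3 lb × 23/8 × 16 oz/lb × 28.35 g/oz ≈ 3912 g
olive oil: (1 cup + 14 tbsp = 1.875 cup) × 23/8 × 240 mL/cup ≈ 1294 mL

butter: 122 g; shredded cheddar: 3912 g; olive oil: 1294 mL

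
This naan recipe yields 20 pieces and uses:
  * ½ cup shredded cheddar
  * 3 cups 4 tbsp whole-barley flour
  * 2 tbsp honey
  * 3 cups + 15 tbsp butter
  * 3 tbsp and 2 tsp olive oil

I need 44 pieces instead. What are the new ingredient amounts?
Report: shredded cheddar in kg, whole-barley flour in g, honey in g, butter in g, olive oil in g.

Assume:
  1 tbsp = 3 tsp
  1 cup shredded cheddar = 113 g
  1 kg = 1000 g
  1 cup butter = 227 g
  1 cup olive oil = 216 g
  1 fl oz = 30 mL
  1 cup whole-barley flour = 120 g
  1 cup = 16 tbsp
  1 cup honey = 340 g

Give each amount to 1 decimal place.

Scaling factor: 44/20 = 11/5 = 2.2.
shredded cheddar: 0.5 cup × 11/5 × 113 g/cup ÷ 1000 g/kg ≈ 0.1 kg
whole-barley flour: (3 cup + 4 tbsp = 3.25 cup) × 11/5 × 120 g/cup = 858.0 g
honey: 2 tbsp × 11/5 ÷ 16 tbsp/cup × 340 g/cup = 93.5 g
butter: (3 cup + 15 tbsp = 3.9375 cup) × 11/5 × 227 g/cup ≈ 1966.4 g
olive oil: (3 tbsp + 2 tsp = 11/3 tbsp) × 11/5 ÷ 16 tbsp/cup × 216 g/cup = 108.9 g

shredded cheddar: 0.1 kg; whole-barley flour: 858.0 g; honey: 93.5 g; butter: 1966.4 g; olive oil: 108.9 g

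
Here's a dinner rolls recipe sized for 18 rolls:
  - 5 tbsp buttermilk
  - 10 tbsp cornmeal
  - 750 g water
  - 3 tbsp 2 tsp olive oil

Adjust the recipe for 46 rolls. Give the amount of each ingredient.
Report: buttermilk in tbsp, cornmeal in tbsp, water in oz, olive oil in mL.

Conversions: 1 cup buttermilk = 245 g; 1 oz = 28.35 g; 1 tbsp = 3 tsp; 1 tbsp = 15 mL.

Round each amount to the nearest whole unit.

buttermilk: 13 tbsp; cornmeal: 26 tbsp; water: 68 oz; olive oil: 141 mL

Scaling factor: 46/18 = 23/9.
buttermilk: 5 tbsp × 23/9 ≈ 13 tbsp
cornmeal: 10 tbsp × 23/9 ≈ 26 tbsp
water: 750 g × 23/9 ÷ 28.35 g/oz ≈ 68 oz
olive oil: (3 tbsp + 2 tsp = 11/3 tbsp) × 23/9 × 15 mL/tbsp ≈ 141 mL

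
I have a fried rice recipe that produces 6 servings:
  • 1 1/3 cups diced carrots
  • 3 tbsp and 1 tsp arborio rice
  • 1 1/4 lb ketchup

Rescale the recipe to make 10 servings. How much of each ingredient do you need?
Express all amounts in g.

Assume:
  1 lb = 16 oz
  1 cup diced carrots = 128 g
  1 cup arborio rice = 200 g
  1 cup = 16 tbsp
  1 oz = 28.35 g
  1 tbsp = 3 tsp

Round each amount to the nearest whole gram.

diced carrots: 284 g; arborio rice: 69 g; ketchup: 945 g

Scaling factor: 10/6 = 5/3.
diced carrots: 4/3 cup × 5/3 × 128 g/cup ≈ 284 g
arborio rice: (3 tbsp + 1 tsp = 10/3 tbsp) × 5/3 ÷ 16 tbsp/cup × 200 g/cup ≈ 69 g
ketchup: 1.25 lb × 5/3 × 16 oz/lb × 28.35 g/oz = 945 g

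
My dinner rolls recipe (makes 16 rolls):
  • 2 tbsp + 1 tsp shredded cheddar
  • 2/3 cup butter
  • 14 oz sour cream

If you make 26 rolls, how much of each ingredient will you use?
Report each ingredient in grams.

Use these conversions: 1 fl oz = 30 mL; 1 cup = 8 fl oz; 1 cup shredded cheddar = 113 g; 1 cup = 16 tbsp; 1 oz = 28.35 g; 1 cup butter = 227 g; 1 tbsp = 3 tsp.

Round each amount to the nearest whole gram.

shredded cheddar: 27 g; butter: 246 g; sour cream: 645 g

Scaling factor: 26/16 = 13/8 = 1.625.
shredded cheddar: (2 tbsp + 1 tsp = 7/3 tbsp) × 13/8 ÷ 16 tbsp/cup × 113 g/cup ≈ 27 g
butter: 2/3 cup × 13/8 × 227 g/cup ≈ 246 g
sour cream: 14 oz × 13/8 × 28.35 g/oz ≈ 645 g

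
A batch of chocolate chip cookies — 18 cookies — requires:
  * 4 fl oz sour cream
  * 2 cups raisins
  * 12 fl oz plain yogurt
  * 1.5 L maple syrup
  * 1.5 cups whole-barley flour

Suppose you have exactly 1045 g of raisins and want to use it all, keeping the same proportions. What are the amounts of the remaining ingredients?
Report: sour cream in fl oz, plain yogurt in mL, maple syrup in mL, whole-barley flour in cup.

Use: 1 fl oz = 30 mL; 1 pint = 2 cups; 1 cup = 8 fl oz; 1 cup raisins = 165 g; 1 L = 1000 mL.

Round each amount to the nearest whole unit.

sour cream: 13 fl oz; plain yogurt: 1140 mL; maple syrup: 4750 mL; whole-barley flour: 5 cup

The original recipe has 330 g of raisins, so the scaling factor is 1045 ÷ 330 = 19/6.
sour cream: 4 fl oz × 19/6 ≈ 13 fl oz
plain yogurt: 12 fl oz × 19/6 × 30 mL/fl oz = 1140 mL
maple syrup: 1.5 L × 19/6 × 1000 mL/L = 4750 mL
whole-barley flour: 1.5 cup × 19/6 ≈ 5 cup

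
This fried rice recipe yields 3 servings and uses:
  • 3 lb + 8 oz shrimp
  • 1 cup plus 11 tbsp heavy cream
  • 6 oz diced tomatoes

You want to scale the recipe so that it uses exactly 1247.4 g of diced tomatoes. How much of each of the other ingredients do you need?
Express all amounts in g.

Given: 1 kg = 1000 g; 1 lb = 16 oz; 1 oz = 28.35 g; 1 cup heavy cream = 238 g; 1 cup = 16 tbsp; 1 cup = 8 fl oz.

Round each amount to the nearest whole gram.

The original recipe has 170.1 g of diced tomatoes, so the scaling factor is 1247.4 ÷ 170.1 = 22/3.
shrimp: (3 lb + 8 oz = 3.5 lb) × 22/3 × 16 oz/lb × 28.35 g/oz ≈ 11642 g
heavy cream: (1 cup + 11 tbsp = 1.6875 cup) × 22/3 × 238 g/cup ≈ 2945 g

shrimp: 11642 g; heavy cream: 2945 g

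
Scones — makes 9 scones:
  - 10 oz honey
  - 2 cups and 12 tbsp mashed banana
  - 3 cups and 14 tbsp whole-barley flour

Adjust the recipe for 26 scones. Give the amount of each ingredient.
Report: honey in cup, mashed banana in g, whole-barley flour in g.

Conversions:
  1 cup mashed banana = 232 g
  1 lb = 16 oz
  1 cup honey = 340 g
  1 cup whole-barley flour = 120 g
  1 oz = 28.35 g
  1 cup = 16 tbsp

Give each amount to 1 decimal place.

Scaling factor: 26/9.
honey: 10 oz × 26/9 × 28.35 g/oz ÷ 340 g/cup ≈ 2.4 cup
mashed banana: (2 cup + 12 tbsp = 2.75 cup) × 26/9 × 232 g/cup ≈ 1843.1 g
whole-barley flour: (3 cup + 14 tbsp = 3.875 cup) × 26/9 × 120 g/cup ≈ 1343.3 g

honey: 2.4 cup; mashed banana: 1843.1 g; whole-barley flour: 1343.3 g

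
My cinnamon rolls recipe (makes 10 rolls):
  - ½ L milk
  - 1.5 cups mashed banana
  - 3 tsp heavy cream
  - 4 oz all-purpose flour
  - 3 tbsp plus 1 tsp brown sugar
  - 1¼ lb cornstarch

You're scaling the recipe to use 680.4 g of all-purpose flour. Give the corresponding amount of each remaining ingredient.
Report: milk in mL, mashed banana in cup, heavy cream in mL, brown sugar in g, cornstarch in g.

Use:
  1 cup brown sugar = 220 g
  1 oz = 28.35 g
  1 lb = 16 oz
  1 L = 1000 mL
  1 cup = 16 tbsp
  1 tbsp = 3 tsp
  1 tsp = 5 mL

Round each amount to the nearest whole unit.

milk: 3000 mL; mashed banana: 9 cup; heavy cream: 90 mL; brown sugar: 275 g; cornstarch: 3402 g

The original recipe has 113.4 g of all-purpose flour, so the scaling factor is 680.4 ÷ 113.4 = 6.
milk: 0.5 L × 6 × 1000 mL/L = 3000 mL
mashed banana: 1.5 cup × 6 = 9 cup
heavy cream: 3 tsp × 6 × 5 mL/tsp = 90 mL
brown sugar: (3 tbsp + 1 tsp = 10/3 tbsp) × 6 ÷ 16 tbsp/cup × 220 g/cup = 275 g
cornstarch: 1.25 lb × 6 × 16 oz/lb × 28.35 g/oz = 3402 g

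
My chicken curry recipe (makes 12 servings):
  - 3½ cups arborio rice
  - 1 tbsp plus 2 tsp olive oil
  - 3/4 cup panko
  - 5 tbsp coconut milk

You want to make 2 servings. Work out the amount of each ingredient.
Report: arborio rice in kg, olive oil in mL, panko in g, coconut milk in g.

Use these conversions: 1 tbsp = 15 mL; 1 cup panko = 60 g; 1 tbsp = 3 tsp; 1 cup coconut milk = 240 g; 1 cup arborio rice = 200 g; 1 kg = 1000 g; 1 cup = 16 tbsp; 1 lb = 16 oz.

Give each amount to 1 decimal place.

Scaling factor: 2/12 = 1/6.
arborio rice: 3.5 cup × 1/6 × 200 g/cup ÷ 1000 g/kg ≈ 0.1 kg
olive oil: (1 tbsp + 2 tsp = 5/3 tbsp) × 1/6 × 15 mL/tbsp ≈ 4.2 mL
panko: 0.75 cup × 1/6 × 60 g/cup = 7.5 g
coconut milk: 5 tbsp × 1/6 ÷ 16 tbsp/cup × 240 g/cup = 12.5 g

arborio rice: 0.1 kg; olive oil: 4.2 mL; panko: 7.5 g; coconut milk: 12.5 g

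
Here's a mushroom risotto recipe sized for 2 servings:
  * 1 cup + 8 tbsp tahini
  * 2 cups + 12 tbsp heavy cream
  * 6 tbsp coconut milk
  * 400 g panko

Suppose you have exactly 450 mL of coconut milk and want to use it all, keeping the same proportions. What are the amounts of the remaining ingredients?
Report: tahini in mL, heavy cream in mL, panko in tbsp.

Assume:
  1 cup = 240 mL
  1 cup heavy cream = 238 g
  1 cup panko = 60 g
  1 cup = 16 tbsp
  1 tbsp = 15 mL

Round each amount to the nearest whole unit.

tahini: 1800 mL; heavy cream: 3300 mL; panko: 533 tbsp

The original recipe has 90 mL of coconut milk, so the scaling factor is 450 ÷ 90 = 5.
tahini: (1 cup + 8 tbsp = 1.5 cup) × 5 × 240 mL/cup = 1800 mL
heavy cream: (2 cup + 12 tbsp = 2.75 cup) × 5 × 240 mL/cup = 3300 mL
panko: 400 g × 5 ÷ 60 g/cup × 16 tbsp/cup ≈ 533 tbsp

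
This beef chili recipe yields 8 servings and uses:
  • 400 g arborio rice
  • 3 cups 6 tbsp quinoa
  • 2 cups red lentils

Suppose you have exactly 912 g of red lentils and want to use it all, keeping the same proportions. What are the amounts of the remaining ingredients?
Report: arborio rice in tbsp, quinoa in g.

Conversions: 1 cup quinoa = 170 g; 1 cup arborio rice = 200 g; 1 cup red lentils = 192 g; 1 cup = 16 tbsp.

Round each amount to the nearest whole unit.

arborio rice: 76 tbsp; quinoa: 1363 g

The original recipe has 384 g of red lentils, so the scaling factor is 912 ÷ 384 = 19/8 = 2.375.
arborio rice: 400 g × 19/8 ÷ 200 g/cup × 16 tbsp/cup = 76 tbsp
quinoa: (3 cup + 6 tbsp = 3.375 cup) × 19/8 × 170 g/cup ≈ 1363 g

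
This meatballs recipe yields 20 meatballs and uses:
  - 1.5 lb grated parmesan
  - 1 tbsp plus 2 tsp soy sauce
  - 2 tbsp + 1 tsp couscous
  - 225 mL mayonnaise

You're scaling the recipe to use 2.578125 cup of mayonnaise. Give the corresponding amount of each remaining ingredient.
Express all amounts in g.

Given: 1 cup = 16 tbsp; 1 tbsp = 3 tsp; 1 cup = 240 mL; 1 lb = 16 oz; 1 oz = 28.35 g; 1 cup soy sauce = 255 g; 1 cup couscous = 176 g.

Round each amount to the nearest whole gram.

The original recipe has 0.9375 cup of mayonnaise, so the scaling factor is 2.578125 ÷ 0.9375 = 11/4 = 2.75.
grated parmesan: 1.5 lb × 11/4 × 16 oz/lb × 28.35 g/oz ≈ 1871 g
soy sauce: (1 tbsp + 2 tsp = 5/3 tbsp) × 11/4 ÷ 16 tbsp/cup × 255 g/cup ≈ 73 g
couscous: (2 tbsp + 1 tsp = 7/3 tbsp) × 11/4 ÷ 16 tbsp/cup × 176 g/cup ≈ 71 g

grated parmesan: 1871 g; soy sauce: 73 g; couscous: 71 g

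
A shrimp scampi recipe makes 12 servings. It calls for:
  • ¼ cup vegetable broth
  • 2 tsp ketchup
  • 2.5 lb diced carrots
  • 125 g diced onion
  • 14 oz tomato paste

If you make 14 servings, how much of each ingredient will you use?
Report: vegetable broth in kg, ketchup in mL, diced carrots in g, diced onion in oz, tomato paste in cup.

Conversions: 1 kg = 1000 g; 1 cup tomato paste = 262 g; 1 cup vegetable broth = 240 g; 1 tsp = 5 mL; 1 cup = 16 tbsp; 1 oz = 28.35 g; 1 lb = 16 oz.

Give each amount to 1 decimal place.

vegetable broth: 0.1 kg; ketchup: 11.7 mL; diced carrots: 1323.0 g; diced onion: 5.1 oz; tomato paste: 1.8 cup

Scaling factor: 14/12 = 7/6.
vegetable broth: 0.25 cup × 7/6 × 240 g/cup ÷ 1000 g/kg ≈ 0.1 kg
ketchup: 2 tsp × 7/6 × 5 mL/tsp ≈ 11.7 mL
diced carrots: 2.5 lb × 7/6 × 16 oz/lb × 28.35 g/oz = 1323.0 g
diced onion: 125 g × 7/6 ÷ 28.35 g/oz ≈ 5.1 oz
tomato paste: 14 oz × 7/6 × 28.35 g/oz ÷ 262 g/cup ≈ 1.8 cup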